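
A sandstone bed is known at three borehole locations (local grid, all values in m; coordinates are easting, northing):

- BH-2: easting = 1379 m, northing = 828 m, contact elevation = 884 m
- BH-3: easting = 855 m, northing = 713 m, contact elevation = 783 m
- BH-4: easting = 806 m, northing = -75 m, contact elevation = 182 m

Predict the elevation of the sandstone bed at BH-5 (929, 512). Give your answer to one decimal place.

631.9 m

Two edge vectors: BH-2→BH-3 = (-524, -115, -101), BH-2→BH-4 = (-573, -903, -702).
Normal n = (BH-2→BH-3) × (BH-2→BH-4) = (-10473, -309975, 407277).
So ∂z/∂easting = −n_x/n_z = 0.025715 and ∂z/∂northing = −n_y/n_z = 0.761091.
Intercept c from BH-2: 884 − 35.46 − 630.18 = 218.36.
At (929, 512): z = 23.9 + 389.7 + 218.36 = 631.9 m.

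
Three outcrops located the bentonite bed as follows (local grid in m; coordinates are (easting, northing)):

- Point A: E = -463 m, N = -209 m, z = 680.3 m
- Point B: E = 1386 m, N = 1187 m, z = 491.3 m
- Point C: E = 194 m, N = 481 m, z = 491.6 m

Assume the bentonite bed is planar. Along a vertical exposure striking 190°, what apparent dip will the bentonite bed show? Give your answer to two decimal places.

Two edge vectors: Point A→Point B = (1849, 1396, -189), Point A→Point C = (657, 690, -188.7).
Normal n = (Point A→Point B) × (Point A→Point C) = (-133015.2, 224733.3, 358638).
So ∂z/∂E = −n_x/n_z = 0.37089 and ∂z/∂N = −n_y/n_z = −0.62663.
Unit vector along 190° is (sin 190°, cos 190°) = (-0.1736, -0.9848).
Slope in that direction = a·(-0.1736) + b·(-0.9848) = 0.55271.
Apparent dip = arctan|0.55271| = 28.93° (true dip is 36.1°, so apparent ≤ true as expected).

28.93°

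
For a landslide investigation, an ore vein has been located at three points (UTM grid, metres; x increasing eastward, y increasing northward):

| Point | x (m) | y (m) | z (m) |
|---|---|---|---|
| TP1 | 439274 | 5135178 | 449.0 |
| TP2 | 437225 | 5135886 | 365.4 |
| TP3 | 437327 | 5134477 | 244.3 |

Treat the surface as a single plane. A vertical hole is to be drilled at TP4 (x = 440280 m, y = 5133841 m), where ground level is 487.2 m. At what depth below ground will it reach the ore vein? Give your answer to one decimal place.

Let the plane be z = a·x + b·y + c.
TP2−TP1: −2049a + 708b = −83.6;  TP3−TP1: −1947a − 701b = −204.7.
Solving gives a = 0.072306875, b = 0.091181903.
Then c = 449 − a·439274 − b·5135178 = −499548.83.
At (440280, 5133841): z_contact = 31835.27 + 468113.39 − 499548.83 = 399.83 m.
Depth below ground = 487.2 − 399.83 = 87.4 m.

87.4 m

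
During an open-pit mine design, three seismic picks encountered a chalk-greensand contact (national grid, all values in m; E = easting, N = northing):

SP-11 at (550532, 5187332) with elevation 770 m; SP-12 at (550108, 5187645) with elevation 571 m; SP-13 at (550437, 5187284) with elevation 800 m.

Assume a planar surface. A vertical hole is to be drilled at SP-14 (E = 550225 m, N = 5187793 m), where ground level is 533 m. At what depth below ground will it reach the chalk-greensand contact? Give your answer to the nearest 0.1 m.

Two edge vectors: SP-11→SP-12 = (-424, 313, -199), SP-11→SP-13 = (-95, -48, 30).
Normal n = (SP-11→SP-12) × (SP-11→SP-13) = (-162, 31625, 50087).
So ∂z/∂E = −n_x/n_z = 0.003234372 and ∂z/∂N = −n_y/n_z = −0.631401362.
Intercept c from SP-11: 770 − 1780.63 + 3275288.49 = 3274277.86.
At (550225, 5187793): z_contact = 1779.63 − 3275579.56 + 3274277.86 = 477.93 m.
Depth below ground = 533 − 477.93 = 55.1 m.

55.1 m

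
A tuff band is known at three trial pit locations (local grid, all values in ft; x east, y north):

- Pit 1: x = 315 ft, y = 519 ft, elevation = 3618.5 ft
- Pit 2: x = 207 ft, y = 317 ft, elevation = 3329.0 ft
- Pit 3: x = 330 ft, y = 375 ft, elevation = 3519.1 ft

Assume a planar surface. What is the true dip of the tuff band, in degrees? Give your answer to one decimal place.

54.8°

Let the plane be z = a·x + b·y + c.
Pit 2−Pit 1: −108a − 202b = −289.5;  Pit 3−Pit 1: 15a − 144b = −99.4.
Solving gives a = 1.16291, b = 0.81141.
Gradient magnitude |∇z| = √(a² + b²) = √(1.35236 + 0.65839) = 1.41801.
True dip = arctan(1.41801) = 54.8°, dipping toward SW (azimuth ≈ 235°).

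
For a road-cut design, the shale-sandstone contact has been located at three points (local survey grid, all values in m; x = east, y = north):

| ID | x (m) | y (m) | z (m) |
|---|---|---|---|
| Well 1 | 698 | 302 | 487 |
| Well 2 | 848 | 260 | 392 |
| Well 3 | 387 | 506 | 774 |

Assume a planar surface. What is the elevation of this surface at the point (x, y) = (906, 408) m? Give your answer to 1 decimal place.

Two edge vectors: Well 1→Well 2 = (150, -42, -95), Well 1→Well 3 = (-311, 204, 287).
Normal n = (Well 1→Well 2) × (Well 1→Well 3) = (7326, -13505, 17538).
So ∂z/∂x = −n_x/n_z = −0.41772 and ∂z/∂y = −n_y/n_z = 0.77004.
Intercept c from Well 1: 487 + 291.57 − 232.55 = 546.02.
At (906, 408): z = −378.5 + 314.2 + 546.02 = 481.7 m.

481.7 m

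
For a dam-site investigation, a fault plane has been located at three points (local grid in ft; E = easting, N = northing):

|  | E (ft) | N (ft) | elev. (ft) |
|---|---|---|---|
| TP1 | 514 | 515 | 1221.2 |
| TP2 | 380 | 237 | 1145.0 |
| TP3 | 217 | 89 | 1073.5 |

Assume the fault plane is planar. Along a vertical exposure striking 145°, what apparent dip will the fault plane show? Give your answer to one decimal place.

Let the plane be z = a·E + b·N + c.
TP2−TP1: −134a − 278b = −76.2;  TP3−TP1: −297a − 426b = −147.7.
Solving gives a = 0.33747, b = 0.11144.
Unit vector along 145° is (sin 145°, cos 145°) = (0.5736, -0.8192).
Slope in that direction = a·(0.5736) + b·(-0.8192) = 0.10228.
Apparent dip = arctan|0.10228| = 5.8° (true dip is 19.6°, so apparent ≤ true as expected).

5.8°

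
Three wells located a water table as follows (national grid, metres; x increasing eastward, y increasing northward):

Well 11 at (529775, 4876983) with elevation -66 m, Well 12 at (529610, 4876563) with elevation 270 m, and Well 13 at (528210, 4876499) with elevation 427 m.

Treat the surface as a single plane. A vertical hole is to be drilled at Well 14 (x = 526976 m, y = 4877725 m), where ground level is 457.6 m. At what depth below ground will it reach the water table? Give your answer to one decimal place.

879.4 m

Let the plane be z = a·x + b·y + c.
Well 12−Well 11: −165a − 420b = 336;  Well 13−Well 11: −1565a − 484b = 493.
Solving gives a = −0.076953450, b = −0.769768288.
Then c = -66 − a·529775 − b·4876983 = 3794848.87.
At (526976, 4877725): z_contact = −40552.62 − 3754718.02 + 3794848.87 = -421.78 m.
Depth below ground = 457.6 − (-421.78) = 879.4 m.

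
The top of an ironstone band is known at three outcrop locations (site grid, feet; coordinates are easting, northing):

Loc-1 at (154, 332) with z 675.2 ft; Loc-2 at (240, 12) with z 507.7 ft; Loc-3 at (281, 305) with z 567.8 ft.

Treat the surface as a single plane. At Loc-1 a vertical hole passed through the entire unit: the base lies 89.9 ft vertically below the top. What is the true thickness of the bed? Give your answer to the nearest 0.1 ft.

Two edge vectors: Loc-1→Loc-2 = (86, -320, -167.5), Loc-1→Loc-3 = (127, -27, -107.4).
Normal n = (Loc-1→Loc-2) × (Loc-1→Loc-3) = (29845.5, -12036.1, 38318).
So ∂z/∂easting = −n_x/n_z = −0.77889 and ∂z/∂northing = −n_y/n_z = 0.31411.
|∇z| = √(a²+b²) = 0.83984, so dip δ = arctan(0.83984) = 40.02°.
True thickness = vertical thickness × cos δ = 89.9 × cos 40.02° = 68.8 ft.

68.8 ft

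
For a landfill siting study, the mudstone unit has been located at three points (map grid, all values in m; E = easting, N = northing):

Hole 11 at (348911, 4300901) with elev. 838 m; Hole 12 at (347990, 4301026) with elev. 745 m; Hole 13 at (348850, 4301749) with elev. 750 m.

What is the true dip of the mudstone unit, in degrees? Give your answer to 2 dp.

Let the plane be z = a·E + b·N + c.
Hole 12−Hole 11: −921a + 125b = −93;  Hole 13−Hole 11: −61a + 848b = −88.
Solving gives a = 0.08775, b = −0.09746.
Gradient magnitude |∇z| = √(a² + b²) = √(0.00770 + 0.00950) = 0.13114.
True dip = arctan(0.13114) = 7.47°, dipping toward NW (azimuth ≈ 318°).

7.47°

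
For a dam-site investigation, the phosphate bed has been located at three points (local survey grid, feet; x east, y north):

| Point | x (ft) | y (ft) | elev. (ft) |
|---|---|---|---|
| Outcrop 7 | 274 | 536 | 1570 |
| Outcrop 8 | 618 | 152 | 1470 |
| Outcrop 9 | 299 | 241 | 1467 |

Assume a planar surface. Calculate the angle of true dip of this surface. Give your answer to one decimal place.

Two edge vectors: Outcrop 7→Outcrop 8 = (344, -384, -100), Outcrop 7→Outcrop 9 = (25, -295, -103).
Normal n = (Outcrop 7→Outcrop 8) × (Outcrop 7→Outcrop 9) = (10052, 32932, -91880).
So ∂z/∂x = −n_x/n_z = 0.10940 and ∂z/∂y = −n_y/n_z = 0.35842.
Gradient magnitude |∇z| = √(a² + b²) = √(0.01197 + 0.12847) = 0.37475.
True dip = arctan(0.37475) = 20.5°, dipping toward SSW (azimuth ≈ 197°).

20.5°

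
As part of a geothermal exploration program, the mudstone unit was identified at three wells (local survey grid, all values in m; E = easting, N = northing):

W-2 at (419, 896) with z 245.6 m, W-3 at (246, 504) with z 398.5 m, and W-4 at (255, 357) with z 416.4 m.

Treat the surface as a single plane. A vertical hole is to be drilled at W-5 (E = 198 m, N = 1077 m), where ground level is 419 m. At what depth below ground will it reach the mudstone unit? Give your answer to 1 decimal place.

Let the plane be z = a·E + b·N + c.
W-3−W-2: −173a − 392b = 152.9;  W-4−W-2: −164a − 539b = 170.8.
Solving gives a = −0.533841, b = −0.154453.
Then c = 245.6 − a·419 − b·896 = 607.67.
At (198, 1077): z_contact = −105.70 − 166.35 + 607.67 = 335.62 m.
Depth below ground = 419 − 335.62 = 83.4 m.

83.4 m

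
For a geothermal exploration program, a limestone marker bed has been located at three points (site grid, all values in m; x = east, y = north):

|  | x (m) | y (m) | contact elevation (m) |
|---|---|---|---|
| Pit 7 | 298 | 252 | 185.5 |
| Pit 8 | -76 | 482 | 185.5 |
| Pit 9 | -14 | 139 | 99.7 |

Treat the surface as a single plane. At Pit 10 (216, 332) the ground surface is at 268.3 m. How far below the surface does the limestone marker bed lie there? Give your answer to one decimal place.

Two edge vectors: Pit 7→Pit 8 = (-374, 230, 0), Pit 7→Pit 9 = (-312, -113, -85.8).
Normal n = (Pit 7→Pit 8) × (Pit 7→Pit 9) = (-19734, -32089.2, 114022).
So ∂z/∂x = −n_x/n_z = 0.17307 and ∂z/∂y = −n_y/n_z = 0.28143.
Intercept c from Pit 7: 185.5 − 51.58 − 70.92 = 63.00.
At (216, 332): z_contact = 37.38 + 93.43 + 63.00 = 193.82 m.
Depth below ground = 268.3 − 193.82 = 74.5 m.

74.5 m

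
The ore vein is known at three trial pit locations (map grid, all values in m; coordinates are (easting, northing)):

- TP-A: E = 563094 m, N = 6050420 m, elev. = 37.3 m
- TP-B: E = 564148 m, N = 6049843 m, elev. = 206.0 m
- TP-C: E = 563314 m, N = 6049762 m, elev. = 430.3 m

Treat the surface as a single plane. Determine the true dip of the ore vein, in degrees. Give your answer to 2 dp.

34.85°

Two edge vectors: TP-A→TP-B = (1054, -577, 168.7), TP-A→TP-C = (220, -658, 393).
Normal n = (TP-A→TP-B) × (TP-A→TP-C) = (-115756.4, -377108, -566592).
So ∂z/∂E = −n_x/n_z = −0.20430 and ∂z/∂N = −n_y/n_z = −0.66557.
Gradient magnitude |∇z| = √(a² + b²) = √(0.04174 + 0.44299) = 0.69622.
True dip = arctan(0.69622) = 34.85°, dipping toward NNE (azimuth ≈ 017°).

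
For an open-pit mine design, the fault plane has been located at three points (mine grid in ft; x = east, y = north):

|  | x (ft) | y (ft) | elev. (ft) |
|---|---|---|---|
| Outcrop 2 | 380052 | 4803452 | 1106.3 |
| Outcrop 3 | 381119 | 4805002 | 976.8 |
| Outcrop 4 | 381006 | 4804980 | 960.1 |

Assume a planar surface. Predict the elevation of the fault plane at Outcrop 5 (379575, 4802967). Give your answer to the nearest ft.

1120 ft

Let the plane be z = a·x + b·y + c.
Outcrop 3−Outcrop 2: 1067a + 1550b = −129.5;  Outcrop 4−Outcrop 2: 954a + 1528b = −146.2.
Solving gives a = 0.18944329, b = −0.21395870.
Then c = 1106.3 − a·380052 − b·4803452 = 956848.35.
At (379575, 4802967): z = 71907.9 − 1027636.6 + 956848.35 = 1119.7 ft.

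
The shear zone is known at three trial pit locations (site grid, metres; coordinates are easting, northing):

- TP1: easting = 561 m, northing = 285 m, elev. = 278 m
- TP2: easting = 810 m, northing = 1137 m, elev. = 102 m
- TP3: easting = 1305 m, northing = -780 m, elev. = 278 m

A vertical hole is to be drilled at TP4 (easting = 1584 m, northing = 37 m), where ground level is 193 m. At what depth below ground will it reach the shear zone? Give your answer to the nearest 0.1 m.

Two edge vectors: TP1→TP2 = (249, 852, -176), TP1→TP3 = (744, -1065, 0).
Normal n = (TP1→TP2) × (TP1→TP3) = (-187440, -130944, -899073).
So ∂z/∂easting = −n_x/n_z = −0.208481 and ∂z/∂northing = −n_y/n_z = −0.145643.
Intercept c from TP1: 278 + 116.96 + 41.51 = 436.47.
At (1584, 37): z_contact = −330.23 − 5.39 + 436.47 = 100.84 m.
Depth below ground = 193 − 100.84 = 92.2 m.

92.2 m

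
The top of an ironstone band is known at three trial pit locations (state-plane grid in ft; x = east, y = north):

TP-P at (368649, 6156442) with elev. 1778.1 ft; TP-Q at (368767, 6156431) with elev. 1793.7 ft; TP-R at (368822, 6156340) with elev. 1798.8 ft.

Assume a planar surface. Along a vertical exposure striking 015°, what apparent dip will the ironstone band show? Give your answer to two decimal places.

3.39°

Two edge vectors: TP-P→TP-Q = (118, -11, 15.6), TP-P→TP-R = (173, -102, 20.7).
Normal n = (TP-P→TP-Q) × (TP-P→TP-R) = (1363.5, 256.2, -10133).
So ∂z/∂x = −n_x/n_z = 0.13456 and ∂z/∂y = −n_y/n_z = 0.02528.
Unit vector along 015° is (sin 15°, cos 15°) = (0.2588, 0.9659).
Slope in that direction = a·(0.2588) + b·(0.9659) = 0.05925.
Apparent dip = arctan|0.05925| = 3.39° (true dip is 7.8°, so apparent ≤ true as expected).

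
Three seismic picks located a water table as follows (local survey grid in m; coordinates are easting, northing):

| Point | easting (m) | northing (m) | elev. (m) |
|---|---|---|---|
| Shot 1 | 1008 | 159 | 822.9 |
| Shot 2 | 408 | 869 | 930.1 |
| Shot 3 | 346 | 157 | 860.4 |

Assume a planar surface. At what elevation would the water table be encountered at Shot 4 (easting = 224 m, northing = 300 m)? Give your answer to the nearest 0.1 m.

Let the plane be z = a·easting + b·northing + c.
Shot 2−Shot 1: −600a + 710b = 107.2;  Shot 3−Shot 1: −662a − 2b = 37.5.
Solving gives a = −0.056957, b = 0.102853.
Then c = 822.9 − a·1008 − b·159 = 863.96.
At (224, 300): z = −12.8 + 30.9 + 863.96 = 882.1 m.

882.1 m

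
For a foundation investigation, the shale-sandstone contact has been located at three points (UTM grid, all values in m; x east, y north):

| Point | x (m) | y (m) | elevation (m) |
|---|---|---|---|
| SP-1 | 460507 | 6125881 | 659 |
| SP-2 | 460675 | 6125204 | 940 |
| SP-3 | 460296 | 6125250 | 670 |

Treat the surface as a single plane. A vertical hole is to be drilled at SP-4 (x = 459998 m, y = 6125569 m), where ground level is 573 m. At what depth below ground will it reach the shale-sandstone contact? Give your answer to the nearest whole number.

185 m

Let the plane be z = a·x + b·y + c.
SP-2−SP-1: 168a − 677b = 281;  SP-3−SP-1: −211a − 631b = 11.
Solving gives a = 0.68258223, b = −0.24568122.
Then c = 659 − a·460507 − b·6125881 = 1191339.02.
At (459998, 6125569): z_contact = 313986.5 − 1504937.3 + 1191339.02 = 388.2 m.
Depth below ground = 573 − 388.2 = 185 m.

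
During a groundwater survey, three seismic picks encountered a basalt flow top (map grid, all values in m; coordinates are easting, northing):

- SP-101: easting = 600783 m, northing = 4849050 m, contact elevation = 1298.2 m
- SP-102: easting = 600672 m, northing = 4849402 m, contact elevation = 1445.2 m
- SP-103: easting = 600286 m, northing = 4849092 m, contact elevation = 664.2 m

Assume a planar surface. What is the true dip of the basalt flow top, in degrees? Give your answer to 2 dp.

57.81°

Two edge vectors: SP-101→SP-102 = (-111, 352, 147), SP-101→SP-103 = (-497, 42, -634).
Normal n = (SP-101→SP-102) × (SP-101→SP-103) = (-229342, -143433, 170282).
So ∂z/∂easting = −n_x/n_z = 1.34684 and ∂z/∂northing = −n_y/n_z = 0.84233.
Gradient magnitude |∇z| = √(a² + b²) = √(1.81397 + 0.70951) = 1.58855.
True dip = arctan(1.58855) = 57.81°, dipping toward WSW (azimuth ≈ 238°).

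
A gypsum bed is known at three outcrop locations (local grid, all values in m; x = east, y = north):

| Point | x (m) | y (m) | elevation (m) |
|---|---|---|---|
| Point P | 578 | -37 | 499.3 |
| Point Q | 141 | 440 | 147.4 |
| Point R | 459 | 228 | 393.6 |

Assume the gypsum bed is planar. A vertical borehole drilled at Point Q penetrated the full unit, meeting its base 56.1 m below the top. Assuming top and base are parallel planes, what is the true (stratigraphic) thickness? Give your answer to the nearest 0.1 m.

Let the plane be z = a·x + b·y + c.
Point Q−Point P: −437a + 477b = −351.9;  Point R−Point P: −119a + 265b = −105.7.
Solving gives a = 0.72549, b = −0.07308.
|∇z| = √(a²+b²) = 0.72917, so dip δ = arctan(0.72917) = 36.10°.
True thickness = vertical thickness × cos δ = 56.1 × cos 36.10° = 45.3 m.

45.3 m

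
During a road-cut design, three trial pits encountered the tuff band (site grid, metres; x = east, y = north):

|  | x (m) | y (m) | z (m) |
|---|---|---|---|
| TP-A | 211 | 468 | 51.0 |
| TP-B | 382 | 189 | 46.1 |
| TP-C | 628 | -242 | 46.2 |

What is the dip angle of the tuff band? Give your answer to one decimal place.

Let the plane be z = a·x + b·y + c.
TP-B−TP-A: 171a − 279b = −4.9;  TP-C−TP-A: 417a − 710b = −4.8.
Solving gives a = −0.42230, b = −0.24127.
Gradient magnitude |∇z| = √(a² + b²) = √(0.17834 + 0.05821) = 0.48636.
True dip = arctan(0.48636) = 25.9°, dipping toward ENE (azimuth ≈ 060°).

25.9°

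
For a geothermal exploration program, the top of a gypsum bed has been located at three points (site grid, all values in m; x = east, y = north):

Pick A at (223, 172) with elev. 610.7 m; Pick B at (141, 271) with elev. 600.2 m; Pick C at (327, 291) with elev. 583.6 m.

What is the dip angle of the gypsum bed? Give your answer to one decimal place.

10.2°

Let the plane be z = a·x + b·y + c.
Pick B−Pick A: −82a + 99b = −10.5;  Pick C−Pick A: 104a + 119b = −27.1.
Solving gives a = −0.07148, b = −0.16526.
Gradient magnitude |∇z| = √(a² + b²) = √(0.00511 + 0.02731) = 0.18006.
True dip = arctan(0.18006) = 10.2°, dipping toward NNE (azimuth ≈ 023°).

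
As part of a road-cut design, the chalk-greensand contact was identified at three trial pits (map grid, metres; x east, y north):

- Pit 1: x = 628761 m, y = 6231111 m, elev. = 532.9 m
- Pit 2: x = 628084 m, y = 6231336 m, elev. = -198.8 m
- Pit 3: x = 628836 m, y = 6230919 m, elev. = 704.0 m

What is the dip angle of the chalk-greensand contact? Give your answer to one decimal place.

Two edge vectors: Pit 1→Pit 2 = (-677, 225, -731.7), Pit 1→Pit 3 = (75, -192, 171.1).
Normal n = (Pit 1→Pit 2) × (Pit 1→Pit 3) = (-101988.9, 60957.2, 113109).
So ∂z/∂x = −n_x/n_z = 0.90169 and ∂z/∂y = −n_y/n_z = −0.53892.
Gradient magnitude |∇z| = √(a² + b²) = √(0.81304 + 0.29044) = 1.05047.
True dip = arctan(1.05047) = 46.4°, dipping toward WNW (azimuth ≈ 301°).

46.4°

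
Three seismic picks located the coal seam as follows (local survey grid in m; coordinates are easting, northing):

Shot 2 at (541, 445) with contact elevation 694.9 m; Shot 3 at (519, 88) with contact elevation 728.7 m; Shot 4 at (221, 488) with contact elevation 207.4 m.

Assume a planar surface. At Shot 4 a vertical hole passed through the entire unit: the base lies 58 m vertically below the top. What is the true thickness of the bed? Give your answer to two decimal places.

Two edge vectors: Shot 2→Shot 3 = (-22, -357, 33.8), Shot 2→Shot 4 = (-320, 43, -487.5).
Normal n = (Shot 2→Shot 3) × (Shot 2→Shot 4) = (172584.1, -21541, -115186).
So ∂z/∂easting = −n_x/n_z = 1.49831 and ∂z/∂northing = −n_y/n_z = −0.18701.
|∇z| = √(a²+b²) = 1.50993, so dip δ = arctan(1.50993) = 56.48°.
True thickness = vertical thickness × cos δ = 58 × cos 56.48° = 32.03 m.

32.03 m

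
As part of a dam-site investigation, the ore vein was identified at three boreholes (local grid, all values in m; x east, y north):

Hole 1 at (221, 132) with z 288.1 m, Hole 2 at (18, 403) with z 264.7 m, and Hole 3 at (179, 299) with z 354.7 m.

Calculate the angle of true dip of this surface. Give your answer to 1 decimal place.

49.4°

Two edge vectors: Hole 1→Hole 2 = (-203, 271, -23.4), Hole 1→Hole 3 = (-42, 167, 66.6).
Normal n = (Hole 1→Hole 2) × (Hole 1→Hole 3) = (21956.4, 14502.6, -22519).
So ∂z/∂x = −n_x/n_z = 0.97502 and ∂z/∂y = −n_y/n_z = 0.64402.
Gradient magnitude |∇z| = √(a² + b²) = √(0.95066 + 0.41476) = 1.16851.
True dip = arctan(1.16851) = 49.4°, dipping toward WSW (azimuth ≈ 237°).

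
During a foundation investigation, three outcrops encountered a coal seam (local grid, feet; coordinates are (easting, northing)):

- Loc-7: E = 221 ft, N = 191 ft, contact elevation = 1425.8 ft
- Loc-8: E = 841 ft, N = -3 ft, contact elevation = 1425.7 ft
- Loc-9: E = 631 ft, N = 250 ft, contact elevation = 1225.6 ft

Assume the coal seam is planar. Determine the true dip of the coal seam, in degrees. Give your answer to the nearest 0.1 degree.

Two edge vectors: Loc-7→Loc-8 = (620, -194, -0.1), Loc-7→Loc-9 = (410, 59, -200.2).
Normal n = (Loc-7→Loc-8) × (Loc-7→Loc-9) = (38844.7, 124083, 116120).
So ∂z/∂E = −n_x/n_z = −0.33452 and ∂z/∂N = −n_y/n_z = −1.06858.
Gradient magnitude |∇z| = √(a² + b²) = √(0.11190 + 1.14185) = 1.11971.
True dip = arctan(1.11971) = 48.2°, dipping toward NNE (azimuth ≈ 017°).

48.2°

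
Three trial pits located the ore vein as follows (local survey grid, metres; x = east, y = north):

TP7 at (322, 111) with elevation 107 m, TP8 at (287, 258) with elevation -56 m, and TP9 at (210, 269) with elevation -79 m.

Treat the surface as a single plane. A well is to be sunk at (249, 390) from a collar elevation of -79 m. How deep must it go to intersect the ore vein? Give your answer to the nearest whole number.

Two edge vectors: TP7→TP8 = (-35, 147, -163), TP7→TP9 = (-112, 158, -186).
Normal n = (TP7→TP8) × (TP7→TP9) = (-1588, 11746, 10934).
So ∂z/∂x = −n_x/n_z = 0.14524 and ∂z/∂y = −n_y/n_z = −1.07426.
Intercept c from TP7: 107 − 46.77 + 119.24 = 179.48.
At (249, 390): z_contact = 36.2 − 419.0 + 179.48 = -203.3 m.
Depth below ground = -79 − (-203.3) = 124 m.

124 m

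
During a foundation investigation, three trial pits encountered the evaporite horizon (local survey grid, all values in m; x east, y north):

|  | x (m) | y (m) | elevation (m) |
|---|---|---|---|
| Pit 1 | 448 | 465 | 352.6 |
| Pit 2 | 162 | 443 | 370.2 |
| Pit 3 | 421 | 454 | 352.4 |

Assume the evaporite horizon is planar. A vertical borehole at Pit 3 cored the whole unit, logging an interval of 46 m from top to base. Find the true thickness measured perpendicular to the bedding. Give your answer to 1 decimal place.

Two edge vectors: Pit 1→Pit 2 = (-286, -22, 17.6), Pit 1→Pit 3 = (-27, -11, -0.2).
Normal n = (Pit 1→Pit 2) × (Pit 1→Pit 3) = (198, -532.4, 2552).
So ∂z/∂x = −n_x/n_z = −0.07759 and ∂z/∂y = −n_y/n_z = 0.20862.
|∇z| = √(a²+b²) = 0.22258, so dip δ = arctan(0.22258) = 12.55°.
True thickness = vertical thickness × cos δ = 46 × cos 12.55° = 44.9 m.

44.9 m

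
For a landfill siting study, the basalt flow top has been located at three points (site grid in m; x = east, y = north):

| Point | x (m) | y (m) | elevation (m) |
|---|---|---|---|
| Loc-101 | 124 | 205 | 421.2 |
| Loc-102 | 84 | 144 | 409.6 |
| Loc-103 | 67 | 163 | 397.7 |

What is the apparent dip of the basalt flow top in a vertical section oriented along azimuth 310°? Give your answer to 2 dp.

26.71°

Two edge vectors: Loc-101→Loc-102 = (-40, -61, -11.6), Loc-101→Loc-103 = (-57, -42, -23.5).
Normal n = (Loc-101→Loc-102) × (Loc-101→Loc-103) = (946.3, -278.8, -1797).
So ∂z/∂x = −n_x/n_z = 0.52660 and ∂z/∂y = −n_y/n_z = −0.15515.
Unit vector along 310° is (sin 310°, cos 310°) = (-0.7660, 0.6428).
Slope in that direction = a·(-0.7660) + b·(0.6428) = −0.50313.
Apparent dip = arctan|0.50313| = 26.71° (true dip is 28.8°, so apparent ≤ true as expected).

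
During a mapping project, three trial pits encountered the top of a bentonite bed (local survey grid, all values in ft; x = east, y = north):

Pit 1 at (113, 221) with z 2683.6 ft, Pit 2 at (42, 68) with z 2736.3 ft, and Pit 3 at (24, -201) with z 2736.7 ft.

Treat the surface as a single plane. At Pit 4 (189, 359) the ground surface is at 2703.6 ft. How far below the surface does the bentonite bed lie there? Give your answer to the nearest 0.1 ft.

Two edge vectors: Pit 1→Pit 2 = (-71, -153, 52.7), Pit 1→Pit 3 = (-89, -422, 53.1).
Normal n = (Pit 1→Pit 2) × (Pit 1→Pit 3) = (14115.1, -920.2, 16345).
So ∂z/∂x = −n_x/n_z = −0.86357 and ∂z/∂y = −n_y/n_z = 0.05630.
Intercept c from Pit 1: 2683.6 + 97.58 − 12.44 = 2768.74.
At (189, 359): z_contact = −163.22 + 20.21 + 2768.74 = 2625.74 ft.
Depth below ground = 2703.6 − 2625.74 = 77.9 ft.

77.9 ft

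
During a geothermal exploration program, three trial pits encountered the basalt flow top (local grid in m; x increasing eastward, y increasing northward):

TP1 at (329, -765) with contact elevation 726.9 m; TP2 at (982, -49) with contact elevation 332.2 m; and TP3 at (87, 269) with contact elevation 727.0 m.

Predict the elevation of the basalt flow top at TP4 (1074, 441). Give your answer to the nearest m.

233 m

Let the plane be z = a·x + b·y + c.
TP2−TP1: 653a + 716b = −394.7;  TP3−TP1: −242a + 1034b = 0.1.
Solving gives a = −0.48109, b = −0.11250.
Then c = 726.9 − a·329 − b·-765 = 799.12.
At (1074, 441): z = −516.7 − 49.6 + 799.12 = 232.8 m.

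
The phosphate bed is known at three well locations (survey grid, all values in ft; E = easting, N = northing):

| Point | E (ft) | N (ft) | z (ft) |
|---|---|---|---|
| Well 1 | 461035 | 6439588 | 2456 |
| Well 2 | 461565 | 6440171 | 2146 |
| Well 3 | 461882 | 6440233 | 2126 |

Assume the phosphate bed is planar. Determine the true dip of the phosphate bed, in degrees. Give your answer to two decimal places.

30.08°

Let the plane be z = a·E + b·N + c.
Well 2−Well 1: 530a + 583b = −310;  Well 3−Well 1: 847a + 645b = −330.
Solving gives a = 0.04975, b = −0.57696.
Gradient magnitude |∇z| = √(a² + b²) = √(0.00248 + 0.33289) = 0.57910.
True dip = arctan(0.57910) = 30.08°, dipping toward N (azimuth ≈ 355°).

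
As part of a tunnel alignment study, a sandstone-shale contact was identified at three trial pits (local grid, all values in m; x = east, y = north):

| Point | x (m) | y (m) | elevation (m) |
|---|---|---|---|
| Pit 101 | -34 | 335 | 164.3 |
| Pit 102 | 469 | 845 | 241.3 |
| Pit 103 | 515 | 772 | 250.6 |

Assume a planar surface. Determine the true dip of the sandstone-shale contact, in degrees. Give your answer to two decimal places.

9.83°

Let the plane be z = a·x + b·y + c.
Pit 102−Pit 101: 503a + 510b = 77;  Pit 103−Pit 101: 549a + 437b = 86.3.
Solving gives a = 0.17222, b = −0.01888.
Gradient magnitude |∇z| = √(a² + b²) = √(0.02966 + 0.00036) = 0.17325.
True dip = arctan(0.17325) = 9.83°, dipping toward W (azimuth ≈ 276°).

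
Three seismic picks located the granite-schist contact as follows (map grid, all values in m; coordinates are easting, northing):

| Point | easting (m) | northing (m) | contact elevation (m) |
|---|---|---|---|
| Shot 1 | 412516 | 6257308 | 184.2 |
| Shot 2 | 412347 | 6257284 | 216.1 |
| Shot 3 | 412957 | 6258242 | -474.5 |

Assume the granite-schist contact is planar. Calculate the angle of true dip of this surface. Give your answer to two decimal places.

33.71°

Let the plane be z = a·easting + b·northing + c.
Shot 2−Shot 1: −169a − 24b = 31.9;  Shot 3−Shot 1: 441a + 934b = −658.7.
Solving gives a = −0.09497, b = −0.66040.
Gradient magnitude |∇z| = √(a² + b²) = √(0.00902 + 0.43613) = 0.66720.
True dip = arctan(0.66720) = 33.71°, dipping toward N (azimuth ≈ 008°).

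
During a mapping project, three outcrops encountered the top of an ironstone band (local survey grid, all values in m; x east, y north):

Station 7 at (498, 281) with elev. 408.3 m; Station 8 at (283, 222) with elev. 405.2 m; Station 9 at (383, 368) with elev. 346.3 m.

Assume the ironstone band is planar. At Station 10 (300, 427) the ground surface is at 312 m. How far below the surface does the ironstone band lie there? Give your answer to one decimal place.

Two edge vectors: Station 7→Station 8 = (-215, -59, -3.1), Station 7→Station 9 = (-115, 87, -62).
Normal n = (Station 7→Station 8) × (Station 7→Station 9) = (3927.7, -12973.5, -25490).
So ∂z/∂x = −n_x/n_z = 0.15409 and ∂z/∂y = −n_y/n_z = −0.50896.
Intercept c from Station 7: 408.3 − 76.74 + 143.02 = 474.58.
At (300, 427): z_contact = 46.23 − 217.33 + 474.58 = 303.48 m.
Depth below ground = 312 − 303.48 = 8.5 m.

8.5 m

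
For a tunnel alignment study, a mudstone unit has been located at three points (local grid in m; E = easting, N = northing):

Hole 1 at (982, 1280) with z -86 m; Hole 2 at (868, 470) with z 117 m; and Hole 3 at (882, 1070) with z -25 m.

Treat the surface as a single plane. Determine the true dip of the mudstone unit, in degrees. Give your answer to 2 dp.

14.70°

Two edge vectors: Hole 1→Hole 2 = (-114, -810, 203), Hole 1→Hole 3 = (-100, -210, 61).
Normal n = (Hole 1→Hole 2) × (Hole 1→Hole 3) = (-6780, -13346, -57060).
So ∂z/∂E = −n_x/n_z = −0.11882 and ∂z/∂N = −n_y/n_z = −0.23389.
Gradient magnitude |∇z| = √(a² + b²) = √(0.01412 + 0.05471) = 0.26235.
True dip = arctan(0.26235) = 14.70°, dipping toward NNE (azimuth ≈ 027°).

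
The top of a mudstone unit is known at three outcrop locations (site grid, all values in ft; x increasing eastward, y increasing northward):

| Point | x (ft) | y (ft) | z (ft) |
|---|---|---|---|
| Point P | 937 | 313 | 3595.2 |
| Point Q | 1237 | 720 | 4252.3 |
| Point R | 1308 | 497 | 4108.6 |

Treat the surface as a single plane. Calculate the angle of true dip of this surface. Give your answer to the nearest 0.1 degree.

Two edge vectors: Point P→Point Q = (300, 407, 657.1), Point P→Point R = (371, 184, 513.4).
Normal n = (Point P→Point Q) × (Point P→Point R) = (88047.4, 89764.1, -95797).
So ∂z/∂x = −n_x/n_z = 0.91910 and ∂z/∂y = −n_y/n_z = 0.93702.
Gradient magnitude |∇z| = √(a² + b²) = √(0.84475 + 0.87801) = 1.31254.
True dip = arctan(1.31254) = 52.7°, dipping toward SW (azimuth ≈ 224°).

52.7°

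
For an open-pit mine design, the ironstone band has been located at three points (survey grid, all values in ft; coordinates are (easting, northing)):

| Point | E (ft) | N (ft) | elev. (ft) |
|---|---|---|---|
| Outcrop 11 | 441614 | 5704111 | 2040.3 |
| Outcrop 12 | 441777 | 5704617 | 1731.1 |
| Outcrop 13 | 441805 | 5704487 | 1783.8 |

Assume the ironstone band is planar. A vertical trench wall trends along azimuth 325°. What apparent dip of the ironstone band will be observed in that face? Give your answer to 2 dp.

Let the plane be z = a·E + b·N + c.
Outcrop 12−Outcrop 11: 163a + 506b = −309.2;  Outcrop 13−Outcrop 11: 191a + 376b = −256.5.
Solving gives a = −0.38265, b = −0.48780.
Unit vector along 325° is (sin 325°, cos 325°) = (-0.5736, 0.8192).
Slope in that direction = a·(-0.5736) + b·(0.8192) = −0.18010.
Apparent dip = arctan|0.18010| = 10.21° (true dip is 31.8°, so apparent ≤ true as expected).

10.21°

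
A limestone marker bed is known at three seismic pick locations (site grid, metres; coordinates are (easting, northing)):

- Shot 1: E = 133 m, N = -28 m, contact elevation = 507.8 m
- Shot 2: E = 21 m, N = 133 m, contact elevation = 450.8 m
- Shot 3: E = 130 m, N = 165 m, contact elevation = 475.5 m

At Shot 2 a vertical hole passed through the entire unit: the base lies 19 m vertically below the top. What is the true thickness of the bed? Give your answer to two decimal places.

18.10 m

Two edge vectors: Shot 1→Shot 2 = (-112, 161, -57), Shot 1→Shot 3 = (-3, 193, -32.3).
Normal n = (Shot 1→Shot 2) × (Shot 1→Shot 3) = (5800.7, -3446.6, -21133).
So ∂z/∂E = −n_x/n_z = 0.27449 and ∂z/∂N = −n_y/n_z = −0.16309.
|∇z| = √(a²+b²) = 0.31928, so dip δ = arctan(0.31928) = 17.71°.
True thickness = vertical thickness × cos δ = 19 × cos 17.71° = 18.10 m.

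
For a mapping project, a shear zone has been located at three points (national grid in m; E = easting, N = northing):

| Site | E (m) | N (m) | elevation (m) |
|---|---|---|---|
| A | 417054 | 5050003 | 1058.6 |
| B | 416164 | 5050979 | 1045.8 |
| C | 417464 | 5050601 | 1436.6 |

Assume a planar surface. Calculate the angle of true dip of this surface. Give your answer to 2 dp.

28.27°

Two edge vectors: A→B = (-890, 976, -12.8), A→C = (410, 598, 378).
Normal n = (A→B) × (A→C) = (376582.4, 331172, -932380).
So ∂z/∂E = −n_x/n_z = 0.40389 and ∂z/∂N = −n_y/n_z = 0.35519.
Gradient magnitude |∇z| = √(a² + b²) = √(0.16313 + 0.12616) = 0.53786.
True dip = arctan(0.53786) = 28.27°, dipping toward SW (azimuth ≈ 229°).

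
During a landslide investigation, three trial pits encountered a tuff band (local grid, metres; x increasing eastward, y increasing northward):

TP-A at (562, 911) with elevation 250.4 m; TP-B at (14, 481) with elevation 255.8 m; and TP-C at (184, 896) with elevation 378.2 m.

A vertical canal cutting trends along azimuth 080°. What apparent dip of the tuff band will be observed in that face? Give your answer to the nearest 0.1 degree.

Let the plane be z = a·x + b·y + c.
TP-B−TP-A: −548a − 430b = 5.4;  TP-C−TP-A: −378a − 15b = 127.8.
Solving gives a = −0.35558, b = 0.44060.
Unit vector along 080° is (sin 80°, cos 80°) = (0.9848, 0.1736).
Slope in that direction = a·(0.9848) + b·(0.1736) = −0.27367.
Apparent dip = arctan|0.27367| = 15.3° (true dip is 29.5°, so apparent ≤ true as expected).

15.3°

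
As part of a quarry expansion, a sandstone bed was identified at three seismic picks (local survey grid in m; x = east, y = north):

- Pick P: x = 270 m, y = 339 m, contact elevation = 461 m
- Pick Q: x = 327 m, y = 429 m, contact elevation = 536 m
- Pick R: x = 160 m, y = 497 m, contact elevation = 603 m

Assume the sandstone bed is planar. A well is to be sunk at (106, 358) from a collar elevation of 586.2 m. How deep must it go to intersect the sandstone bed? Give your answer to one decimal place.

100.7 m

Let the plane be z = a·x + b·y + c.
Pick Q−Pick P: 57a + 90b = 75;  Pick R−Pick P: −110a + 158b = 142.
Solving gives a = −0.04919, b = 0.86449.
Then c = 461 − a·270 − b·339 = 181.22.
At (106, 358): z_contact = −5.21 + 309.49 + 181.22 = 485.49 m.
Depth below ground = 586.2 − 485.49 = 100.7 m.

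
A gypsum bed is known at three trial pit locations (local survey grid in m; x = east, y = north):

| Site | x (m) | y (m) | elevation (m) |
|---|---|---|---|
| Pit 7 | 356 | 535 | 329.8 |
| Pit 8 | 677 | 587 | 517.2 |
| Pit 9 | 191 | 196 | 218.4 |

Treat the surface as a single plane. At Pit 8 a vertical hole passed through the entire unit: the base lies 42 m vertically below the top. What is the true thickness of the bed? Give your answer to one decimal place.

Two edge vectors: Pit 7→Pit 8 = (321, 52, 187.4), Pit 7→Pit 9 = (-165, -339, -111.4).
Normal n = (Pit 7→Pit 8) × (Pit 7→Pit 9) = (57735.8, 4838.4, -100239).
So ∂z/∂x = −n_x/n_z = 0.57598 and ∂z/∂y = −n_y/n_z = 0.04827.
|∇z| = √(a²+b²) = 0.57800, so dip δ = arctan(0.57800) = 30.03°.
True thickness = vertical thickness × cos δ = 42 × cos 30.03° = 36.4 m.

36.4 m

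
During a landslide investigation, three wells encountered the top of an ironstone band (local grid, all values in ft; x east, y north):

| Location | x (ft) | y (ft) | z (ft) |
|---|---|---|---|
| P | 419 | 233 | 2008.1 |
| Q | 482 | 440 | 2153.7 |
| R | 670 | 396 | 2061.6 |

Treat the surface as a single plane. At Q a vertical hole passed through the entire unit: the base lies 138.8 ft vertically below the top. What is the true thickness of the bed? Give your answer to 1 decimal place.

Let the plane be z = a·x + b·y + c.
Q−P: 63a + 207b = 145.6;  R−P: 251a + 163b = 53.5.
Solving gives a = −0.30364, b = 0.79579.
|∇z| = √(a²+b²) = 0.85176, so dip δ = arctan(0.85176) = 40.42°.
True thickness = vertical thickness × cos δ = 138.8 × cos 40.42° = 105.7 ft.

105.7 ft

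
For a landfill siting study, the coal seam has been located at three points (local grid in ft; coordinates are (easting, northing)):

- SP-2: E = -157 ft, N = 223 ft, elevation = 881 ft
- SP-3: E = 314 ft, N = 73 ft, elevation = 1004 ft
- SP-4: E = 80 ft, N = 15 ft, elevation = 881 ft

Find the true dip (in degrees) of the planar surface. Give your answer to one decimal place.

31.9°

Two edge vectors: SP-2→SP-3 = (471, -150, 123), SP-2→SP-4 = (237, -208, 0).
Normal n = (SP-2→SP-3) × (SP-2→SP-4) = (25584, 29151, -62418).
So ∂z/∂E = −n_x/n_z = 0.40988 and ∂z/∂N = −n_y/n_z = 0.46703.
Gradient magnitude |∇z| = √(a² + b²) = √(0.16800 + 0.21812) = 0.62138.
True dip = arctan(0.62138) = 31.9°, dipping toward SW (azimuth ≈ 221°).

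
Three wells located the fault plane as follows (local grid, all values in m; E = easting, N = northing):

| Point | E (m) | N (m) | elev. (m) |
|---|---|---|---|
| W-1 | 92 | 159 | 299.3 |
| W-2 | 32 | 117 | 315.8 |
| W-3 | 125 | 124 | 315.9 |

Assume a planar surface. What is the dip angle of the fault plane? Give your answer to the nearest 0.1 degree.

23.9°

Let the plane be z = a·E + b·N + c.
W-2−W-1: −60a − 42b = 16.5;  W-3−W-1: 33a − 35b = 16.6.
Solving gives a = 0.03434, b = −0.44191.
Gradient magnitude |∇z| = √(a² + b²) = √(0.00118 + 0.19528) = 0.44324.
True dip = arctan(0.44324) = 23.9°, dipping toward N (azimuth ≈ 356°).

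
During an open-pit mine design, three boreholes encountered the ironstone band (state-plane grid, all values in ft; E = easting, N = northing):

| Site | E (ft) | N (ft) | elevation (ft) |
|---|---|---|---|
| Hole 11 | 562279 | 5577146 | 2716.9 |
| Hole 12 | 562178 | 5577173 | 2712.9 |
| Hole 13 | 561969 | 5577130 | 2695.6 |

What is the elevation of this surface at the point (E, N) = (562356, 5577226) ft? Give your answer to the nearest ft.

2729 ft

Let the plane be z = a·E + b·N + c.
Hole 12−Hole 11: −101a + 27b = −4;  Hole 13−Hole 11: −310a − 16b = −21.3.
Solving gives a = 0.06399960, b = 0.09125776.
Then c = 2716.9 − a·562279 − b·5577146 = −542226.59.
At (562356, 5577226): z = 35990.6 + 508965.2 − 542226.59 = 2729.1 ft.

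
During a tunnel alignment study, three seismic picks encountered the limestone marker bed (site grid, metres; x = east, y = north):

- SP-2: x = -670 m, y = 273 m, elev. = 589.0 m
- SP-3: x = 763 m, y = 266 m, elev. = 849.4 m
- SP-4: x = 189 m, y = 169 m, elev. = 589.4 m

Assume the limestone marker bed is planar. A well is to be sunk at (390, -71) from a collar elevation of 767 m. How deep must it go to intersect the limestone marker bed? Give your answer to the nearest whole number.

Two edge vectors: SP-2→SP-3 = (1433, -7, 260.4), SP-2→SP-4 = (859, -104, 0.4).
Normal n = (SP-2→SP-3) × (SP-2→SP-4) = (27078.8, 223110.4, -143019).
So ∂z/∂x = −n_x/n_z = 0.18934 and ∂z/∂y = −n_y/n_z = 1.56001.
Intercept c from SP-2: 589 + 126.86 − 425.88 = 289.97.
At (390, -71): z_contact = 73.8 − 110.8 + 289.97 = 253.1 m.
Depth below ground = 767 − 253.1 = 514 m.

514 m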